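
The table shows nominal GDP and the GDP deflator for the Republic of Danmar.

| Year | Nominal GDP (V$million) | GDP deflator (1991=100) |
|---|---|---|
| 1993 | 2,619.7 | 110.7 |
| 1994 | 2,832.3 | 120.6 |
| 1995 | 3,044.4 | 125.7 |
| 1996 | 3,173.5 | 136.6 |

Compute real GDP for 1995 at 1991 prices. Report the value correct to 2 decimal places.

Real GDP 1995 = 3044.4 / 1.257 = 2421.96.

V$2,421.96 million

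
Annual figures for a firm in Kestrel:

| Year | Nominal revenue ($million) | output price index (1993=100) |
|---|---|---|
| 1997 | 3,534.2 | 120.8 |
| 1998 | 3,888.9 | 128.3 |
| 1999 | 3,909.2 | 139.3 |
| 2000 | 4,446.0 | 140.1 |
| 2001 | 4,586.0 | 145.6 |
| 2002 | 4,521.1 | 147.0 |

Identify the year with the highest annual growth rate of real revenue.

1998: real = 3888.9/1.283 = 3031.10; growth vs 1997 (2925.66) = 3.60%.
1999: real = 3909.2/1.393 = 2806.32; growth vs 1998 (3031.10) = -7.42%.
2000: real = 4446.0/1.401 = 3173.45; growth vs 1999 (2806.32) = 13.08%.
2001: real = 4586.0/1.456 = 3149.73; growth vs 2000 (3173.45) = -0.75%.
2002: real = 4521.1/1.470 = 3075.58; growth vs 2001 (3149.73) = -2.35%.

2000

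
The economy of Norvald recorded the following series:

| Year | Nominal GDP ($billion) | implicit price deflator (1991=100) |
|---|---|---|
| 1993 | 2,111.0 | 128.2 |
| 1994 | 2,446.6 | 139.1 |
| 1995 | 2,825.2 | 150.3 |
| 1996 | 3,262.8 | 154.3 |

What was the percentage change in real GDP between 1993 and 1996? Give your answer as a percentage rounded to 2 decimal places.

28.42%

Real GDP 1993 = 2111.0/1.282 = 1646.65.
Real GDP 1996 = 3262.8/1.543 = 2114.58.
Change = 2114.58/1646.65 − 1 = 0.2842.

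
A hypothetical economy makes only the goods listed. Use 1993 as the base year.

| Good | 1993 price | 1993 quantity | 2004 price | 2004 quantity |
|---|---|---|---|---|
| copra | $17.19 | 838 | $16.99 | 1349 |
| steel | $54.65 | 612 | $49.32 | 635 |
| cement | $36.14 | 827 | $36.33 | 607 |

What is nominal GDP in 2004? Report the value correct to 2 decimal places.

$76290.02

Nominal GDP 2004 = Σ (p_2004 × q_2004) = 16.99·1349 + 49.32·635 + 36.33·607 = 76290.02.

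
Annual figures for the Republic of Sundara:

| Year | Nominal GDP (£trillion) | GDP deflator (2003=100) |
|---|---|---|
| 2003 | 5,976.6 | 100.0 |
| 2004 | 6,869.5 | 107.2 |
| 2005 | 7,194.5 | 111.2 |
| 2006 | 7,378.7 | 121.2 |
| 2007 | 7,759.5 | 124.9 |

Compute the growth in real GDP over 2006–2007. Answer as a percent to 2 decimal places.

Real GDP 2006 = 7378.7/1.212 = 6088.04.
Real GDP 2007 = 7759.5/1.249 = 6212.57.
Change = 6212.57/6088.04 − 1 = 0.0205.

2.05%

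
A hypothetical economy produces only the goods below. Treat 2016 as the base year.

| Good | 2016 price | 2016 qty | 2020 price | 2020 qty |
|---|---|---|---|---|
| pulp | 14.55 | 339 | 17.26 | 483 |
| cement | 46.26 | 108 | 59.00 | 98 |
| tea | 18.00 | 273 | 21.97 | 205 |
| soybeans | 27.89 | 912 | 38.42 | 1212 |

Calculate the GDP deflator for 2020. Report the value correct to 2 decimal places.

132.89

Nominal GDP 2020 = 17.26·483 + 59.00·98 + 21.97·205 + 38.42·1212 = 65187.47.
Real GDP 2020 (at 2016 prices) = 14.55·483 + 46.26·98 + 18.00·205 + 27.89·1212 = 49053.81.
Deflator = Nominal/Real × 100 = 65187.47/49053.81 × 100 = 132.890.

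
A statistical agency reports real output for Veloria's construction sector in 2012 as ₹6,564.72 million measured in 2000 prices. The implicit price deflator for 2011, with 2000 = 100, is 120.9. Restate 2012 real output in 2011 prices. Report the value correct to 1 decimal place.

Real output in 2011 prices = Real output in 2000 prices × (P_2011/P_2000) = 6564.72 × 1.209 = 7936.75.

₹7,936.7 million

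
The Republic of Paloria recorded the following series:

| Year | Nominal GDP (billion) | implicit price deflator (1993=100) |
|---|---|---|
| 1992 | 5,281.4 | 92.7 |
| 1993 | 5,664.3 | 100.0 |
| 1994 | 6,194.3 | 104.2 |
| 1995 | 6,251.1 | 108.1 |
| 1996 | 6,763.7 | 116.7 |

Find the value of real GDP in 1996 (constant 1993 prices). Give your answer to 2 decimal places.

5,795.80 billion

Real GDP 1996 = 6763.7 / 1.167 = 5795.80.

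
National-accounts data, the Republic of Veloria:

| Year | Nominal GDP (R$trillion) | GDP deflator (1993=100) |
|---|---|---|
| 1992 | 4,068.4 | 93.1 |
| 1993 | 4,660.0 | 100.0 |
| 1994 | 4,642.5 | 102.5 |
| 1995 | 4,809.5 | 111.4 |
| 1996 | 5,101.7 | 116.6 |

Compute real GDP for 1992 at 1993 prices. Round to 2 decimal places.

R$4,369.92 trillion

Real GDP 1992 = 4068.4 / 0.931 = 4369.92.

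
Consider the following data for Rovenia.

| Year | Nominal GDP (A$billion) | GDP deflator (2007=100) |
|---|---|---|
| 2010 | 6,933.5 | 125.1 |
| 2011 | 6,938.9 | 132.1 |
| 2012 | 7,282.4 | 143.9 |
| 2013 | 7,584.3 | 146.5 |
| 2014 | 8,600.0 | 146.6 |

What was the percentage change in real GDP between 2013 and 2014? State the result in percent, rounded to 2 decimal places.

Real GDP 2013 = 7584.3/1.465 = 5177.00.
Real GDP 2014 = 8600.0/1.466 = 5866.30.
Change = 5866.30/5177.00 − 1 = 0.1331.

13.31%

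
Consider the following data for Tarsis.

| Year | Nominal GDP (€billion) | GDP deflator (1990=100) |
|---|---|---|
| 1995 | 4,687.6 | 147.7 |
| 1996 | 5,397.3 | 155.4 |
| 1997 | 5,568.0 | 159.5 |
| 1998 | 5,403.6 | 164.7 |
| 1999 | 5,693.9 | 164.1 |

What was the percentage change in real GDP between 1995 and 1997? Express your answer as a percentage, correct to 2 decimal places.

9.99%

Real GDP 1995 = 4687.6/1.477 = 3173.73.
Real GDP 1997 = 5568.0/1.595 = 3490.91.
Change = 3490.91/3173.73 − 1 = 0.0999.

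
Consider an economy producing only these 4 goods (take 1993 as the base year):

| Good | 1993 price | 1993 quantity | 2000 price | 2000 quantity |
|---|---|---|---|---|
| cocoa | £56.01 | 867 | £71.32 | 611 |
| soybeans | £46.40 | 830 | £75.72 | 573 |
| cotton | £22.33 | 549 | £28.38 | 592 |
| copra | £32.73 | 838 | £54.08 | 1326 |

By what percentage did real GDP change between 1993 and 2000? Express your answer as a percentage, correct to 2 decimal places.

-7.36%

Real GDP 1993 = Nominal GDP 1993 = 56.01·867 + 46.40·830 + 22.33·549 + 32.73·838 = 126759.58.
Real GDP 2000 (at 1993 prices) = 56.01·611 + 46.40·573 + 22.33·592 + 32.73·1326 = 117428.65.
Real growth = 117428.65/126759.58 − 1 = -0.0736.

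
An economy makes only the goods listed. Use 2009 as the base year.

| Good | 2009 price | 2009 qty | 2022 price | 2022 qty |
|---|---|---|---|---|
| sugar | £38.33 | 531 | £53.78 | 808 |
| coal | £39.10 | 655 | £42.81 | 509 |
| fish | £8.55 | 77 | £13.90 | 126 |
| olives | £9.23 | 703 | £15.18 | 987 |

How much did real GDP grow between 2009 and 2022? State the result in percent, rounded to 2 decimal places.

14.97%

Real GDP 2009 = Nominal GDP 2009 = 38.33·531 + 39.10·655 + 8.55·77 + 9.23·703 = 53110.77.
Real GDP 2022 (at 2009 prices) = 38.33·808 + 39.10·509 + 8.55·126 + 9.23·987 = 61059.85.
Real growth = 61059.85/53110.77 − 1 = 0.1497.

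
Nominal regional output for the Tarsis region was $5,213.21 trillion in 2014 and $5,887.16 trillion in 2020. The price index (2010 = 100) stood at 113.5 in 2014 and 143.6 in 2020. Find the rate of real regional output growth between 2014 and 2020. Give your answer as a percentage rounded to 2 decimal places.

-10.74%

Real regional output 2014 = 5213.21 / 1.135 = 4593.14.
Real regional output 2020 = 5887.16 / 1.436 = 4099.69.
Real growth = 4099.69 / 4593.14 − 1 = -0.1074.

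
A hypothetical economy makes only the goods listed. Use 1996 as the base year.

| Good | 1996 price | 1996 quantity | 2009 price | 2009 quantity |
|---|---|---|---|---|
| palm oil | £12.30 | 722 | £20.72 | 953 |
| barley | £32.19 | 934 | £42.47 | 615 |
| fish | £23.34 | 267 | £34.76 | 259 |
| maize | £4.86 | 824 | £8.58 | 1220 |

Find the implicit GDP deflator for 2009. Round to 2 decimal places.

150.22

Nominal GDP 2009 = 20.72·953 + 42.47·615 + 34.76·259 + 8.58·1220 = 65335.65.
Real GDP 2009 (at 1996 prices) = 12.30·953 + 32.19·615 + 23.34·259 + 4.86·1220 = 43493.01.
Deflator = Nominal/Real × 100 = 65335.65/43493.01 × 100 = 150.221.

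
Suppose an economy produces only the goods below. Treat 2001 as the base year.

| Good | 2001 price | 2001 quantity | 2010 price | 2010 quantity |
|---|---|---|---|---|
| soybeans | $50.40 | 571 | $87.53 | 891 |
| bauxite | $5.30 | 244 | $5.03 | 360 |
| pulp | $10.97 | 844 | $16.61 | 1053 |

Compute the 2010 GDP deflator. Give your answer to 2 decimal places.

Nominal GDP 2010 = 87.53·891 + 5.03·360 + 16.61·1053 = 97290.36.
Real GDP 2010 (at 2001 prices) = 50.40·891 + 5.30·360 + 10.97·1053 = 58365.81.
Deflator = Nominal/Real × 100 = 97290.36/58365.81 × 100 = 166.691.

166.69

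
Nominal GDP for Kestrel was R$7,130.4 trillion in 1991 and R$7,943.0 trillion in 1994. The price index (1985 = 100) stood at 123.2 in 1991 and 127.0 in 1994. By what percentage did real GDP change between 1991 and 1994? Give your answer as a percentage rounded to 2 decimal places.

Real GDP 1991 = 7130.4 / 1.232 = 5787.66.
Real GDP 1994 = 7943.0 / 1.270 = 6254.33.
Real growth = 6254.33 / 5787.66 − 1 = 0.0806.

8.06%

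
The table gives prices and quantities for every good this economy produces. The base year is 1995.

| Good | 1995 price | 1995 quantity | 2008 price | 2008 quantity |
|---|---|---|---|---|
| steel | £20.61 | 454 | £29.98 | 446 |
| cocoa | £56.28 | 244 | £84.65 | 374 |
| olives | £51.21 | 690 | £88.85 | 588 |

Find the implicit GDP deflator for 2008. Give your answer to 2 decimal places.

Nominal GDP 2008 = 29.98·446 + 84.65·374 + 88.85·588 = 97273.98.
Real GDP 2008 (at 1995 prices) = 20.61·446 + 56.28·374 + 51.21·588 = 60352.26.
Deflator = Nominal/Real × 100 = 97273.98/60352.26 × 100 = 161.177.

161.18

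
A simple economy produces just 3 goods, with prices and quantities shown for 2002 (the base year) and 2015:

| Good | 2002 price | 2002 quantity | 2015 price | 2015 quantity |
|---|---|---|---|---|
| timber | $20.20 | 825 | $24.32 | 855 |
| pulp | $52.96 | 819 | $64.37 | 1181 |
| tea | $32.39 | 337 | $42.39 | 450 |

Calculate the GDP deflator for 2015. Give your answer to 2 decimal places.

122.77

Nominal GDP 2015 = 24.32·855 + 64.37·1181 + 42.39·450 = 115890.07.
Real GDP 2015 (at 2002 prices) = 20.20·855 + 52.96·1181 + 32.39·450 = 94392.26.
Deflator = Nominal/Real × 100 = 115890.07/94392.26 × 100 = 122.775.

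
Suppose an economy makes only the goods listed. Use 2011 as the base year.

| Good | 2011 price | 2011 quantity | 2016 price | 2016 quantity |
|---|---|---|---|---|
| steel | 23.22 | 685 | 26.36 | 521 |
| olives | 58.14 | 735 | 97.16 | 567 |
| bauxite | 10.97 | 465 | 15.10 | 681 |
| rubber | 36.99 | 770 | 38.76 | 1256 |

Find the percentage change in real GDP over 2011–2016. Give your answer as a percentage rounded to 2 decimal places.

Real GDP 2011 = Nominal GDP 2011 = 23.22·685 + 58.14·735 + 10.97·465 + 36.99·770 = 92221.95.
Real GDP 2016 (at 2011 prices) = 23.22·521 + 58.14·567 + 10.97·681 + 36.99·1256 = 98993.01.
Real growth = 98993.01/92221.95 − 1 = 0.0734.

7.34%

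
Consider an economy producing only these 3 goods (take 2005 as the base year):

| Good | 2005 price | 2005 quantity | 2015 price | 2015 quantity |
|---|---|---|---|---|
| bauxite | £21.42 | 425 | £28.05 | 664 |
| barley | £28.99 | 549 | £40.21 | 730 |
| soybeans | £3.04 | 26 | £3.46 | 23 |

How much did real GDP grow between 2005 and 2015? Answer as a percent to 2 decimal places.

Real GDP 2005 = Nominal GDP 2005 = 21.42·425 + 28.99·549 + 3.04·26 = 25098.05.
Real GDP 2015 (at 2005 prices) = 21.42·664 + 28.99·730 + 3.04·23 = 35455.50.
Real growth = 35455.50/25098.05 − 1 = 0.4127.

41.27%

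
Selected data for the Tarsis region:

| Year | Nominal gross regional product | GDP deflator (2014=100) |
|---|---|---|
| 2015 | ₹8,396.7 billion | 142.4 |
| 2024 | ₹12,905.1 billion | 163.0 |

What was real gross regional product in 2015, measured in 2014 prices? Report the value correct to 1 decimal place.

₹5,896.6 billion

Real gross regional product = Nominal / (GDP deflator/100) = 8396.7 / 1.424 = 5896.56.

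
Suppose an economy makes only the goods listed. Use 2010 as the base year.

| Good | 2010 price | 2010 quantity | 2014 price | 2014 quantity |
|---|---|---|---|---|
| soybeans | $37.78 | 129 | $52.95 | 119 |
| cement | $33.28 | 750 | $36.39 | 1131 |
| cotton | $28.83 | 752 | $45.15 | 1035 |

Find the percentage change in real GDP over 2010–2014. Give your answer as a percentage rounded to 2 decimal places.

39.72%

Real GDP 2010 = Nominal GDP 2010 = 37.78·129 + 33.28·750 + 28.83·752 = 51513.78.
Real GDP 2014 (at 2010 prices) = 37.78·119 + 33.28·1131 + 28.83·1035 = 71974.55.
Real growth = 71974.55/51513.78 − 1 = 0.3972.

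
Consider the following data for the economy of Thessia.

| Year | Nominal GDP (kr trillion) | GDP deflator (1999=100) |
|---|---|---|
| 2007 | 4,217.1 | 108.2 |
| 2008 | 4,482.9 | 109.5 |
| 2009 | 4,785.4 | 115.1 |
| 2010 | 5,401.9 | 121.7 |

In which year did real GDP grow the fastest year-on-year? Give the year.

2008: real = 4482.9/1.095 = 4093.97; growth vs 2007 (3897.50) = 5.04%.
2009: real = 4785.4/1.151 = 4157.60; growth vs 2008 (4093.97) = 1.55%.
2010: real = 5401.9/1.217 = 4438.70; growth vs 2009 (4157.60) = 6.76%.

2010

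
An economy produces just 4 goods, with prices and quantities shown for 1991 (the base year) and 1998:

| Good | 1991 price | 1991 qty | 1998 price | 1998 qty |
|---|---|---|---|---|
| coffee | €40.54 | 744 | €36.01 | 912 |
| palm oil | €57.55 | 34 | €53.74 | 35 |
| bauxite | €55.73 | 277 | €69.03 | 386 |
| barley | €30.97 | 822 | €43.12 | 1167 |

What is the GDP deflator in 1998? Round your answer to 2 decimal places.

115.57

Nominal GDP 1998 = 36.01·912 + 53.74·35 + 69.03·386 + 43.12·1167 = 111688.64.
Real GDP 1998 (at 1991 prices) = 40.54·912 + 57.55·35 + 55.73·386 + 30.97·1167 = 96640.50.
Deflator = Nominal/Real × 100 = 111688.64/96640.50 × 100 = 115.571.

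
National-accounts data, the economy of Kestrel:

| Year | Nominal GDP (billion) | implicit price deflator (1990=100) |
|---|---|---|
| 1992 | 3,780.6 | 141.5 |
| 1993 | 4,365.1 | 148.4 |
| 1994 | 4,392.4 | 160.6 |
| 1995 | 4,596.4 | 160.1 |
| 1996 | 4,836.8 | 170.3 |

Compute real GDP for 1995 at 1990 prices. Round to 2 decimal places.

Real GDP 1995 = 4596.4 / 1.601 = 2870.96.

2,870.96 billion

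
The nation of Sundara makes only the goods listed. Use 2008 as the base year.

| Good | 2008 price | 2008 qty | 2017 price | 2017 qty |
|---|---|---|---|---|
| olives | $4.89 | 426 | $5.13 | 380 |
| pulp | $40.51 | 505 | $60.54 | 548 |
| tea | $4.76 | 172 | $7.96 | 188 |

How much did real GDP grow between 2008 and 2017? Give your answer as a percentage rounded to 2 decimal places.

Real GDP 2008 = Nominal GDP 2008 = 4.89·426 + 40.51·505 + 4.76·172 = 23359.41.
Real GDP 2017 (at 2008 prices) = 4.89·380 + 40.51·548 + 4.76·188 = 24952.56.
Real growth = 24952.56/23359.41 − 1 = 0.0682.

6.82%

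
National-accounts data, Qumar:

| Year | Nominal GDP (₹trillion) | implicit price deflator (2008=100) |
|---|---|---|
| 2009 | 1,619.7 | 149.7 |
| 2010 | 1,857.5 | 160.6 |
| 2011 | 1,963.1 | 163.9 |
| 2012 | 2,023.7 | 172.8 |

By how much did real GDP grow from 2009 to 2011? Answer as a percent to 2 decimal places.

10.70%

Real GDP 2009 = 1619.7/1.497 = 1081.96.
Real GDP 2011 = 1963.1/1.639 = 1197.74.
Change = 1197.74/1081.96 − 1 = 0.1070.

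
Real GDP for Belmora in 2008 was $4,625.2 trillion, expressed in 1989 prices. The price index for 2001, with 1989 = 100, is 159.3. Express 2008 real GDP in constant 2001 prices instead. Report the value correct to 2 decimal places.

$7,367.94 trillion

Real GDP in 2001 prices = Real GDP in 1989 prices × (P_2001/P_1989) = 4625.2 × 1.593 = 7367.94.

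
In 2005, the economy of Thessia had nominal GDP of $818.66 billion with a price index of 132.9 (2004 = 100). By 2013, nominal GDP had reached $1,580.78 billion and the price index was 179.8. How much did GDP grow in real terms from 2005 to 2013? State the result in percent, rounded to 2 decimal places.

Real GDP 2005 = 818.66 / 1.329 = 616.00.
Real GDP 2013 = 1580.78 / 1.798 = 879.19.
Real growth = 879.19 / 616.00 − 1 = 0.4273.

42.73%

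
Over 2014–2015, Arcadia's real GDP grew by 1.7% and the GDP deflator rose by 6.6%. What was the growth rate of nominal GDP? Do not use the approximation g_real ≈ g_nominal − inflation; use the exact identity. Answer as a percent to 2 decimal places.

8.41%

(1 + g_nom) = (1 + g_real)(1 + π) = 1.0170 × 1.0660 = 1.08412.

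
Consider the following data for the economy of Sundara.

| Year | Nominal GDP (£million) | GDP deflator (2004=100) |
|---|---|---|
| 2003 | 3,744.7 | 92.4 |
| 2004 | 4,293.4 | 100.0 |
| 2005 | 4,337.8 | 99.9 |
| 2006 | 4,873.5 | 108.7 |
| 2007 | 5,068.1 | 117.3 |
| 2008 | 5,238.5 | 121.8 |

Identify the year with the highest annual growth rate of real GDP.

2004

2004: real = 4293.4/1.000 = 4293.40; growth vs 2003 (4052.71) = 5.94%.
2005: real = 4337.8/0.999 = 4342.14; growth vs 2004 (4293.40) = 1.14%.
2006: real = 4873.5/1.087 = 4483.44; growth vs 2005 (4342.14) = 3.25%.
2007: real = 5068.1/1.173 = 4320.63; growth vs 2006 (4483.44) = -3.63%.
2008: real = 5238.5/1.218 = 4300.90; growth vs 2007 (4320.63) = -0.46%.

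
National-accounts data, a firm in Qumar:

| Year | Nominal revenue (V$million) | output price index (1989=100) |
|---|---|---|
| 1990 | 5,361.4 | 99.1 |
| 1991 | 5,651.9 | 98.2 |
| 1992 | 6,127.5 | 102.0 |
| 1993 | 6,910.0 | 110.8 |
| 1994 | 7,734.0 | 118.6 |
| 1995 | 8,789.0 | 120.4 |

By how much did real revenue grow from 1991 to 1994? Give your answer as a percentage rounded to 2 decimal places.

13.30%

Real revenue 1991 = 5651.9/0.982 = 5755.50.
Real revenue 1994 = 7734.0/1.186 = 6521.08.
Change = 6521.08/5755.50 − 1 = 0.1330.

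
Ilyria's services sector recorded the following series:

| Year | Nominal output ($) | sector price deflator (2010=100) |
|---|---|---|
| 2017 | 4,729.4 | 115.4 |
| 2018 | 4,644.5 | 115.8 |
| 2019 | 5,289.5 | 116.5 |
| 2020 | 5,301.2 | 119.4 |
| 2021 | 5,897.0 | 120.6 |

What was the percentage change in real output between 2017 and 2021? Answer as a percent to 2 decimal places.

Real output 2017 = 4729.4/1.154 = 4098.27.
Real output 2021 = 5897.0/1.206 = 4889.72.
Change = 4889.72/4098.27 − 1 = 0.1931.

19.31%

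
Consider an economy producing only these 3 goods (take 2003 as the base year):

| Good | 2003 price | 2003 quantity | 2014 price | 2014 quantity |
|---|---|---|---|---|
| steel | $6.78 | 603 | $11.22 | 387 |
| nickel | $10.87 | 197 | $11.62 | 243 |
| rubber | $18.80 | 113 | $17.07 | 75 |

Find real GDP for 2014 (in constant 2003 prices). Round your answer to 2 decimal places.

Real GDP 2014 = Σ (p_2003 × q_2014) = 6.78·387 + 10.87·243 + 18.80·75 = 6675.27.

$6675.27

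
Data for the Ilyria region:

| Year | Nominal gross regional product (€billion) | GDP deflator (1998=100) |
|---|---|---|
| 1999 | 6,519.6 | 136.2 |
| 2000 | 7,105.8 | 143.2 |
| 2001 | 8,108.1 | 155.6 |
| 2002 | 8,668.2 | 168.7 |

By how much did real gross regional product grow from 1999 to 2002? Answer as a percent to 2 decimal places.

Real gross regional product 1999 = 6519.6/1.362 = 4786.78.
Real gross regional product 2002 = 8668.2/1.687 = 5138.23.
Change = 5138.23/4786.78 − 1 = 0.0734.

7.34%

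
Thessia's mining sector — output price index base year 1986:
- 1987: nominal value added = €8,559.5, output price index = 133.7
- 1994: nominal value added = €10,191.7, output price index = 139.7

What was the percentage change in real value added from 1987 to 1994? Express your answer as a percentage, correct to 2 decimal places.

Deflate each year: 1987 → 8559.5/1.337 = 6402.02; 1994 → 10191.7/1.397 = 7295.42.
So real value added changed by 7295.42/6402.02 − 1 = 0.1395, i.e. 13.95%.

13.95%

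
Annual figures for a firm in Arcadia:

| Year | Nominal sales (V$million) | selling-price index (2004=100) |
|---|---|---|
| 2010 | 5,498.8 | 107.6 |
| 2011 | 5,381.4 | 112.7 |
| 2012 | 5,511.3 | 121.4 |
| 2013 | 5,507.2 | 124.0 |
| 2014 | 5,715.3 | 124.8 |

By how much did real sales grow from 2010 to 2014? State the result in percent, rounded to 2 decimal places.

-10.39%

Real sales 2010 = 5498.8/1.076 = 5110.41.
Real sales 2014 = 5715.3/1.248 = 4579.57.
Change = 4579.57/5110.41 − 1 = -0.1039.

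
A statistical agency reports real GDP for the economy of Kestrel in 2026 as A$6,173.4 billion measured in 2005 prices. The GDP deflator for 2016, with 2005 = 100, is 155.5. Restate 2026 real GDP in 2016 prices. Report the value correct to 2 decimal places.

Real GDP in 2016 prices = Real GDP in 2005 prices × (P_2016/P_2005) = 6173.4 × 1.555 = 9599.64.

A$9,599.64 billion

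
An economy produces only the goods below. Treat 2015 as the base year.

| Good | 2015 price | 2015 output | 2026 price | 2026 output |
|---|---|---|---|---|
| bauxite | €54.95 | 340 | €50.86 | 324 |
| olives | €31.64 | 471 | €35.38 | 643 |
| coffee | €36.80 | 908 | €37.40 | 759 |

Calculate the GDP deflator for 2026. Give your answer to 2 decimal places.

102.32

Nominal GDP 2026 = 50.86·324 + 35.38·643 + 37.40·759 = 67614.58.
Real GDP 2026 (at 2015 prices) = 54.95·324 + 31.64·643 + 36.80·759 = 66079.52.
Deflator = Nominal/Real × 100 = 67614.58/66079.52 × 100 = 102.323.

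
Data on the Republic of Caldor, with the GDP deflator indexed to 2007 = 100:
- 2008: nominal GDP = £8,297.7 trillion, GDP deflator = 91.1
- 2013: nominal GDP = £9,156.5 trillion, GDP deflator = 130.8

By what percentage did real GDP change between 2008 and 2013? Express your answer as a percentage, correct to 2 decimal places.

Deflate each year: 2008 → 8297.7/0.911 = 9108.34; 2013 → 9156.5/1.308 = 7000.38.
So real GDP changed by 7000.38/9108.34 − 1 = -0.2314, i.e. -23.14%.

-23.14%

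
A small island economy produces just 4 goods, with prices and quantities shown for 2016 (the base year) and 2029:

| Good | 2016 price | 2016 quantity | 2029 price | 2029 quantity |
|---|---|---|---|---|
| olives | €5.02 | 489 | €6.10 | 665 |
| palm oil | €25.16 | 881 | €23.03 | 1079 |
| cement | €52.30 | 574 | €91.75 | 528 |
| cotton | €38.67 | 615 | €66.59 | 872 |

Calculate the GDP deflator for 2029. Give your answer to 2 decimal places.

Nominal GDP 2029 = 6.10·665 + 23.03·1079 + 91.75·528 + 66.59·872 = 135416.35.
Real GDP 2029 (at 2016 prices) = 5.02·665 + 25.16·1079 + 52.30·528 + 38.67·872 = 91820.58.
Deflator = Nominal/Real × 100 = 135416.35/91820.58 × 100 = 147.479.

147.48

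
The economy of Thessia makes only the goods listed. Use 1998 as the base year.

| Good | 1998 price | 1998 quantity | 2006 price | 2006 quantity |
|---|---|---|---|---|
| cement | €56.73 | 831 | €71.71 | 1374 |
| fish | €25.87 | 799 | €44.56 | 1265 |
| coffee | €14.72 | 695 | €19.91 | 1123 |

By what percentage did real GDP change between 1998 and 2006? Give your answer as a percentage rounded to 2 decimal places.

62.99%

Real GDP 1998 = Nominal GDP 1998 = 56.73·831 + 25.87·799 + 14.72·695 = 78043.16.
Real GDP 2006 (at 1998 prices) = 56.73·1374 + 25.87·1265 + 14.72·1123 = 127203.13.
Real growth = 127203.13/78043.16 − 1 = 0.6299.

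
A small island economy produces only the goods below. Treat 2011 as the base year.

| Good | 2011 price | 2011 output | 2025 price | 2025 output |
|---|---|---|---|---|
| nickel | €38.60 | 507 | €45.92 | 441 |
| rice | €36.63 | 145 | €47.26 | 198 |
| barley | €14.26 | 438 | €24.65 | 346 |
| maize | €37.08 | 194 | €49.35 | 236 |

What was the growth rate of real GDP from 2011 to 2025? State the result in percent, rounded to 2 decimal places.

Real GDP 2011 = Nominal GDP 2011 = 38.60·507 + 36.63·145 + 14.26·438 + 37.08·194 = 38320.95.
Real GDP 2025 (at 2011 prices) = 38.60·441 + 36.63·198 + 14.26·346 + 37.08·236 = 37960.18.
Real growth = 37960.18/38320.95 − 1 = -0.0094.

-0.94%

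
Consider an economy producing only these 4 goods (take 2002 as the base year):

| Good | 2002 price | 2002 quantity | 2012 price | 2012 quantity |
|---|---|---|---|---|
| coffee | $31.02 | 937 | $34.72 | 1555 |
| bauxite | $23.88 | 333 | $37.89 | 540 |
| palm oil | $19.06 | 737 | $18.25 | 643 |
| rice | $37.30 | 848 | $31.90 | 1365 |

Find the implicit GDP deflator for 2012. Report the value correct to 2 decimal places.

Nominal GDP 2012 = 34.72·1555 + 37.89·540 + 18.25·643 + 31.90·1365 = 129728.45.
Real GDP 2012 (at 2002 prices) = 31.02·1555 + 23.88·540 + 19.06·643 + 37.30·1365 = 124301.38.
Deflator = Nominal/Real × 100 = 129728.45/124301.38 × 100 = 104.366.

104.37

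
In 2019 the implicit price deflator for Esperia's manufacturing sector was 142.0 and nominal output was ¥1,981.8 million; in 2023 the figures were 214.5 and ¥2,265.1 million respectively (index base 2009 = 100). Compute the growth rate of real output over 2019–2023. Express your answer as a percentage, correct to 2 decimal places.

Real output 2019 = 1981.8 / 1.420 = 1395.63.
Real output 2023 = 2265.1 / 2.145 = 1055.99.
Real growth = 1055.99 / 1395.63 − 1 = -0.2434.

-24.34%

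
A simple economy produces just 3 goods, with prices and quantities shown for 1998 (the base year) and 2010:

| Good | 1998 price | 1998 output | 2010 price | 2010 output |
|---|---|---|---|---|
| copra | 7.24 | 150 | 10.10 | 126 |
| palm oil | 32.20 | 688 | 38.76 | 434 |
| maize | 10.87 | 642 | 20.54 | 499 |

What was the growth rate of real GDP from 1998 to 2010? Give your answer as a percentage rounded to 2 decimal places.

Real GDP 1998 = Nominal GDP 1998 = 7.24·150 + 32.20·688 + 10.87·642 = 30218.14.
Real GDP 2010 (at 1998 prices) = 7.24·126 + 32.20·434 + 10.87·499 = 20311.17.
Real growth = 20311.17/30218.14 − 1 = -0.3278.

-32.78%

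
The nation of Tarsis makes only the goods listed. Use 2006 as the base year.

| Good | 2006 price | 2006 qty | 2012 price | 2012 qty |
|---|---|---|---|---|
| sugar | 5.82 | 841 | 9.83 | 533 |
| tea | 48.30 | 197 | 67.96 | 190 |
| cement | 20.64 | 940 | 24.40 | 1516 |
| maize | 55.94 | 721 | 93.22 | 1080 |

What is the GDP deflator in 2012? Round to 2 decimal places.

Nominal GDP 2012 = 9.83·533 + 67.96·190 + 24.40·1516 + 93.22·1080 = 155819.79.
Real GDP 2012 (at 2006 prices) = 5.82·533 + 48.30·190 + 20.64·1516 + 55.94·1080 = 103984.50.
Deflator = Nominal/Real × 100 = 155819.79/103984.50 × 100 = 149.849.

149.85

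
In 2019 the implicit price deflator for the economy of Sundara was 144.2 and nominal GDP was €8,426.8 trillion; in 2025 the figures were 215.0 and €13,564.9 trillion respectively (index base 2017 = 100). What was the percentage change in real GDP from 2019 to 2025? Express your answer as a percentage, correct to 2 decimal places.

7.96%

Real GDP 2019 = 8426.8 / 1.442 = 5843.83.
Real GDP 2025 = 13564.9 / 2.150 = 6309.26.
Real growth = 6309.26 / 5843.83 − 1 = 0.0796.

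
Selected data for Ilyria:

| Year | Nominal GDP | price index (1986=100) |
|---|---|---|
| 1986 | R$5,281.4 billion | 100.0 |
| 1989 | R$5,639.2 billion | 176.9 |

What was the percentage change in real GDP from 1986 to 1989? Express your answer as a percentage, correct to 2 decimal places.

-39.64%

Deflate each year: 1986 → 5281.4/1.000 = 5281.40; 1989 → 5639.2/1.769 = 3187.79.
So real GDP changed by 3187.79/5281.40 − 1 = -0.3964, i.e. -39.64%.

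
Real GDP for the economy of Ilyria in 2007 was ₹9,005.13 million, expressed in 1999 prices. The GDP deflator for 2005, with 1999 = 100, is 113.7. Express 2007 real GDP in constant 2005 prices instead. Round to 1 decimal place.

Real GDP in 2005 prices = Real GDP in 1999 prices × (P_2005/P_1999) = 9005.13 × 1.137 = 10238.83.

₹10,238.8 million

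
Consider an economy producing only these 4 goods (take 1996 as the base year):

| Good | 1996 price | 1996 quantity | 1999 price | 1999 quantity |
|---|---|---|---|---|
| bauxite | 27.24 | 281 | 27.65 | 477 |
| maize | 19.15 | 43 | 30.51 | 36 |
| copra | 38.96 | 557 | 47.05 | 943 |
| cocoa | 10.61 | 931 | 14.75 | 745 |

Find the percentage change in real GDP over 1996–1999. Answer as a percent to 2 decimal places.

45.61%

Real GDP 1996 = Nominal GDP 1996 = 27.24·281 + 19.15·43 + 38.96·557 + 10.61·931 = 40056.52.
Real GDP 1999 (at 1996 prices) = 27.24·477 + 19.15·36 + 38.96·943 + 10.61·745 = 58326.61.
Real growth = 58326.61/40056.52 − 1 = 0.4561.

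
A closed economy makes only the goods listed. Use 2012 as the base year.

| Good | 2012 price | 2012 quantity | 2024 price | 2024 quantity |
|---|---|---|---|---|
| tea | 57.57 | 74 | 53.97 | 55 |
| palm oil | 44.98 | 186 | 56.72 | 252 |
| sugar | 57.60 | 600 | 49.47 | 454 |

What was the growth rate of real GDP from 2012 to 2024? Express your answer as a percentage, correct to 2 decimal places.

Real GDP 2012 = Nominal GDP 2012 = 57.57·74 + 44.98·186 + 57.60·600 = 47186.46.
Real GDP 2024 (at 2012 prices) = 57.57·55 + 44.98·252 + 57.60·454 = 40651.71.
Real growth = 40651.71/47186.46 − 1 = -0.1385.

-13.85%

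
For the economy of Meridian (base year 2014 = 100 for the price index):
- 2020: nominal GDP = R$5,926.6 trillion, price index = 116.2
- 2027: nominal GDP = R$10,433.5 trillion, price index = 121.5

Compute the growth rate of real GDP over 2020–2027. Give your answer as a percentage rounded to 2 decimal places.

Deflate each year: 2020 → 5926.6/1.162 = 5100.34; 2027 → 10433.5/1.215 = 8587.24.
So real GDP changed by 8587.24/5100.34 − 1 = 0.6837, i.e. 68.37%.

68.37%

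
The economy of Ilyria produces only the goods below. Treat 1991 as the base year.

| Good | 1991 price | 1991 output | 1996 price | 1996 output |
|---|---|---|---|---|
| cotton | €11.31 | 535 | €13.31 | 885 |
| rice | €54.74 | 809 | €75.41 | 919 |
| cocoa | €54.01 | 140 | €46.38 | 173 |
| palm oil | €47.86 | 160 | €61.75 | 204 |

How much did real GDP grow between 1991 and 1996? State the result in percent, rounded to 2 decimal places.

Real GDP 1991 = Nominal GDP 1991 = 11.31·535 + 54.74·809 + 54.01·140 + 47.86·160 = 65554.51.
Real GDP 1996 (at 1991 prices) = 11.31·885 + 54.74·919 + 54.01·173 + 47.86·204 = 79422.58.
Real growth = 79422.58/65554.51 − 1 = 0.2116.

21.16%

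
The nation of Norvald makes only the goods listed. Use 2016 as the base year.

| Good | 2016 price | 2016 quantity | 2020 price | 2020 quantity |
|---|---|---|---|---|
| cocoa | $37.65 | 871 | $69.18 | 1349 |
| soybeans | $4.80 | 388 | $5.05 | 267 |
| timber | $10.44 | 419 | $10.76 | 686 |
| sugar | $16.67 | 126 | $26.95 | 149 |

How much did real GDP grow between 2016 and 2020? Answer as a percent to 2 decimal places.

50.05%

Real GDP 2016 = Nominal GDP 2016 = 37.65·871 + 4.80·388 + 10.44·419 + 16.67·126 = 41130.33.
Real GDP 2020 (at 2016 prices) = 37.65·1349 + 4.80·267 + 10.44·686 + 16.67·149 = 61717.12.
Real growth = 61717.12/41130.33 − 1 = 0.5005.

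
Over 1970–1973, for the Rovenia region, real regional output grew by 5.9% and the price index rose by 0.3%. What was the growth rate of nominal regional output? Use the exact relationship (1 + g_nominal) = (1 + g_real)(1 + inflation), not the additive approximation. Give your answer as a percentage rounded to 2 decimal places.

6.22%

(1 + g_nom) = (1 + g_real)(1 + π) = 1.0590 × 1.0030 = 1.06218.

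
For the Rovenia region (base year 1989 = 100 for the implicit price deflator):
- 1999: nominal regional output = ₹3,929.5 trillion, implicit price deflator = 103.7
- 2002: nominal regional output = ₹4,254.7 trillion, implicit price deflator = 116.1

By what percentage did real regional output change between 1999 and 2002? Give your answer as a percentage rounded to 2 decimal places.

Deflate each year: 1999 → 3929.5/1.037 = 3789.30; 2002 → 4254.7/1.161 = 3664.69.
So real regional output changed by 3664.69/3789.30 − 1 = -0.0329, i.e. -3.29%.

-3.29%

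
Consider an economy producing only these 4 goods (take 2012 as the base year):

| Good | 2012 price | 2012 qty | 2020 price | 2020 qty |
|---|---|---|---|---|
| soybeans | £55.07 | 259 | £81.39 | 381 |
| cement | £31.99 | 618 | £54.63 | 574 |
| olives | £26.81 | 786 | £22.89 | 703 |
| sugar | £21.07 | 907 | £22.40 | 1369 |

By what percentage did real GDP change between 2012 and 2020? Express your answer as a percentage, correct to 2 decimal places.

17.27%

Real GDP 2012 = Nominal GDP 2012 = 55.07·259 + 31.99·618 + 26.81·786 + 21.07·907 = 74216.10.
Real GDP 2020 (at 2012 prices) = 55.07·381 + 31.99·574 + 26.81·703 + 21.07·1369 = 87036.19.
Real growth = 87036.19/74216.10 − 1 = 0.1727.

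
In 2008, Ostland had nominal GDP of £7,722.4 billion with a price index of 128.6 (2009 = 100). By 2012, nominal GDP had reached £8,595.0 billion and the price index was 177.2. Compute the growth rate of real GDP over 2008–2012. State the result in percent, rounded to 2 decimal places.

-19.23%

Deflate each year: 2008 → 7722.4/1.286 = 6004.98; 2012 → 8595.0/1.772 = 4850.45.
So real GDP changed by 4850.45/6004.98 − 1 = -0.1923, i.e. -19.23%.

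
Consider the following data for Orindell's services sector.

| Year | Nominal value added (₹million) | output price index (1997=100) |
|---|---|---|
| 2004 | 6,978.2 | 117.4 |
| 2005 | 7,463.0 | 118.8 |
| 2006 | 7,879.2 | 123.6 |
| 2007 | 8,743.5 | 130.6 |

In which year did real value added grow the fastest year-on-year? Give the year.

2005

2005: real = 7463.0/1.188 = 6281.99; growth vs 2004 (5943.95) = 5.69%.
2006: real = 7879.2/1.236 = 6374.76; growth vs 2005 (6281.99) = 1.48%.
2007: real = 8743.5/1.306 = 6694.87; growth vs 2006 (6374.76) = 5.02%.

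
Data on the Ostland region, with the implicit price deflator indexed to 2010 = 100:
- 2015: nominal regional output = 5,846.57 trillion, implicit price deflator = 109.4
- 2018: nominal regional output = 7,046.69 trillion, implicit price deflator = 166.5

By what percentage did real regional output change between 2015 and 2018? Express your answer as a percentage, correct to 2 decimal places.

Real regional output 2015 = 5846.57 / 1.094 = 5344.21.
Real regional output 2018 = 7046.69 / 1.665 = 4232.25.
Real growth = 4232.25 / 5344.21 − 1 = -0.2081.

-20.81%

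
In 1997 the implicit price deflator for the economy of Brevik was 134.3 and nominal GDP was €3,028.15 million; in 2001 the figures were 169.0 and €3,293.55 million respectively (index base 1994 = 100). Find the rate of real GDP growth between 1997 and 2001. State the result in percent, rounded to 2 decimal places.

Real GDP 1997 = 3028.15 / 1.343 = 2254.77.
Real GDP 2001 = 3293.55 / 1.690 = 1948.85.
Real growth = 1948.85 / 2254.77 − 1 = -0.1357.

-13.57%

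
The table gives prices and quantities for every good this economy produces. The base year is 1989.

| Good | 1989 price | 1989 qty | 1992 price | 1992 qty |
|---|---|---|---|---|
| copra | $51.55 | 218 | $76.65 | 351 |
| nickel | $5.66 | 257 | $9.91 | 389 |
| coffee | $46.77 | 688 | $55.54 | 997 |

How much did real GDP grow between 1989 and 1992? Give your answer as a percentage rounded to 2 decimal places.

49.15%

Real GDP 1989 = Nominal GDP 1989 = 51.55·218 + 5.66·257 + 46.77·688 = 44870.28.
Real GDP 1992 (at 1989 prices) = 51.55·351 + 5.66·389 + 46.77·997 = 66925.48.
Real growth = 66925.48/44870.28 − 1 = 0.4915.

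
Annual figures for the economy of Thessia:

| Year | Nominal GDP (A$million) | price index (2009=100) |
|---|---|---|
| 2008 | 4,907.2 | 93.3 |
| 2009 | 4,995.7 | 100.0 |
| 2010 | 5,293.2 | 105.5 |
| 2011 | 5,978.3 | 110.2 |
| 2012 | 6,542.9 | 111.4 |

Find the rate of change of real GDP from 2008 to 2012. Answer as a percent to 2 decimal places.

Real GDP 2008 = 4907.2/0.933 = 5259.59.
Real GDP 2012 = 6542.9/1.114 = 5873.34.
Change = 5873.34/5259.59 − 1 = 0.1167.

11.67%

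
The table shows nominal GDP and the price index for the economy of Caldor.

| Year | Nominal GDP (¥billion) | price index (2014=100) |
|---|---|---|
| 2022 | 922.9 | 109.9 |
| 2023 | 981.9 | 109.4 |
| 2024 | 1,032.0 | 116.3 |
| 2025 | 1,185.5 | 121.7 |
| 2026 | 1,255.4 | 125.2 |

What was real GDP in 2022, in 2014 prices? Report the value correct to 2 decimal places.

¥839.76 billion

Real GDP 2022 = 922.9 / 1.099 = 839.76.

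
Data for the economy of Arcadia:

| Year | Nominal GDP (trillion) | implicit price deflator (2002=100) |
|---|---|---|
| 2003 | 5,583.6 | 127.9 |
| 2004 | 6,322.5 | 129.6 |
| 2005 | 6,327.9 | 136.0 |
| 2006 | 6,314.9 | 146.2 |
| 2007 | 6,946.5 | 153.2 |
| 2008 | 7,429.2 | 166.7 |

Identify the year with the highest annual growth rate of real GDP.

2004

2004: real = 6322.5/1.296 = 4878.47; growth vs 2003 (4365.60) = 11.75%.
2005: real = 6327.9/1.360 = 4652.87; growth vs 2004 (4878.47) = -4.62%.
2006: real = 6314.9/1.462 = 4319.36; growth vs 2005 (4652.87) = -7.17%.
2007: real = 6946.5/1.532 = 4534.27; growth vs 2006 (4319.36) = 4.98%.
2008: real = 7429.2/1.667 = 4456.63; growth vs 2007 (4534.27) = -1.71%.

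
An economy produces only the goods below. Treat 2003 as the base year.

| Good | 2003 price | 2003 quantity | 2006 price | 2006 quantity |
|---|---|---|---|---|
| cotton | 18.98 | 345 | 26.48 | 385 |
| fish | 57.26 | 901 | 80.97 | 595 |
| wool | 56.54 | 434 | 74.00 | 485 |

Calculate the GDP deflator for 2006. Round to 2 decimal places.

137.01

Nominal GDP 2006 = 26.48·385 + 80.97·595 + 74.00·485 = 94261.95.
Real GDP 2006 (at 2003 prices) = 18.98·385 + 57.26·595 + 56.54·485 = 68798.90.
Deflator = Nominal/Real × 100 = 94261.95/68798.90 × 100 = 137.011.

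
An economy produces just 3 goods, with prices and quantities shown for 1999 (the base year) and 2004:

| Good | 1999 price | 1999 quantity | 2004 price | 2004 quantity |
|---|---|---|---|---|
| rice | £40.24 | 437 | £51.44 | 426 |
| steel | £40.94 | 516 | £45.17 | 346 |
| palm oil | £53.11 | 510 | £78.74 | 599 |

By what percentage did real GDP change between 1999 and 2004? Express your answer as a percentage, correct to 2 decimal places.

-4.07%

Real GDP 1999 = Nominal GDP 1999 = 40.24·437 + 40.94·516 + 53.11·510 = 65796.02.
Real GDP 2004 (at 1999 prices) = 40.24·426 + 40.94·346 + 53.11·599 = 63120.37.
Real growth = 63120.37/65796.02 − 1 = -0.0407.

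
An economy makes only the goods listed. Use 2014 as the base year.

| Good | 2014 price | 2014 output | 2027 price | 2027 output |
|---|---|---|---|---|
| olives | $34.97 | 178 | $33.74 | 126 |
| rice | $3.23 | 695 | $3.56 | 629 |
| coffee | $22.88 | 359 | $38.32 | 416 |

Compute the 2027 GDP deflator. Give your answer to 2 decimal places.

140.58

Nominal GDP 2027 = 33.74·126 + 3.56·629 + 38.32·416 = 22431.60.
Real GDP 2027 (at 2014 prices) = 34.97·126 + 3.23·629 + 22.88·416 = 15955.97.
Deflator = Nominal/Real × 100 = 22431.60/15955.97 × 100 = 140.584.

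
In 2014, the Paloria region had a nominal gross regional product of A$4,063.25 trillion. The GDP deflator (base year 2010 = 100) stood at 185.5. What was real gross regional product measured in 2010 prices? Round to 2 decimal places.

Real gross regional product = Nominal / (GDP deflator/100) = 4063.25 / 1.855 = 2190.43.

A$2,190.43 trillion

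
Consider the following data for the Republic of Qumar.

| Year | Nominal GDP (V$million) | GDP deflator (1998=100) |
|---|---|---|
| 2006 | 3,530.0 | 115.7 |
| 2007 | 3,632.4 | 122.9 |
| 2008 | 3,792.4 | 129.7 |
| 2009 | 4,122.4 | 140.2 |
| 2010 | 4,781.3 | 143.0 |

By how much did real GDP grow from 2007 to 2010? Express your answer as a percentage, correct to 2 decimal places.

Real GDP 2007 = 3632.4/1.229 = 2955.57.
Real GDP 2010 = 4781.3/1.430 = 3343.57.
Change = 3343.57/2955.57 − 1 = 0.1313.

13.13%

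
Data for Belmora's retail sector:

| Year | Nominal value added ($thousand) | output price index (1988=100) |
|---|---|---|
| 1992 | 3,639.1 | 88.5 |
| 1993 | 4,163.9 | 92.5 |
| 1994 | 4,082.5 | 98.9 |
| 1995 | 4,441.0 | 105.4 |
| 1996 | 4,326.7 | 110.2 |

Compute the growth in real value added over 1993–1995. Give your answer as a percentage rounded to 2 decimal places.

-6.40%

Real value added 1993 = 4163.9/0.925 = 4501.51.
Real value added 1995 = 4441.0/1.054 = 4213.47.
Change = 4213.47/4501.51 − 1 = -0.0640.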